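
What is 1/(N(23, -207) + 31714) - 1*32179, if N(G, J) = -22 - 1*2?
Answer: -1019752509/31690 ≈ -32179.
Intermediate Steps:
N(G, J) = -24 (N(G, J) = -22 - 2 = -24)
1/(N(23, -207) + 31714) - 1*32179 = 1/(-24 + 31714) - 1*32179 = 1/31690 - 32179 = -1019752509/31690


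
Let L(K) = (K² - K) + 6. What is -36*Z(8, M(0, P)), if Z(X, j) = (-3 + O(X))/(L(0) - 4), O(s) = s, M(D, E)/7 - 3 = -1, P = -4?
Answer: -90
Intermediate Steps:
M(D, E) = 14 (M(D, E) = 21 + 7*(-1) = 21 - 7 = 14)
L(K) = 6 + K² - K
Z(X, j) = -3/2 + X/2 (Z(X, j) = (-3 + X)/((6 + 0² - 1*0) - 4) = (-3 + X)/((6 + 0 + 0) - 4) = (-3 + X)/(6 - 4) = (-3 + X)/2 = (-3 + X)*(½) = -3/2 + X/2)
-36*Z(8, M(0, P)) = -36*(-3/2 + (½)*8) = -36*(-3/2 + 4) = -36*5/2 = -90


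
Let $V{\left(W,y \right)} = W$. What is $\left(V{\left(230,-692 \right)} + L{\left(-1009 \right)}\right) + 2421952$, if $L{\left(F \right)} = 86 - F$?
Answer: $2423277$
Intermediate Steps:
$\left(V{\left(230,-692 \right)} + L{\left(-1009 \right)}\right) + 2421952 = \left(230 + \left(86 - -1009\right)\right) + 2421952 = \left(230 + \left(86 + 1009\right)\right) + 2421952 = \left(230 + 1095\right) + 2421952 = 1325 + 2421952 = 2423277$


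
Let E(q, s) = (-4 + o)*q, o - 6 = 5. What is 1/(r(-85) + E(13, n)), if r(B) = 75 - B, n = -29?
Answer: 1/251 ≈ 0.0039841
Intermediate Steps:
o = 11 (o = 6 + 5 = 11)
E(q, s) = 7*q (E(q, s) = (-4 + 11)*q = 7*q)
1/(r(-85) + E(13, n)) = 1/((75 - 1*(-85)) + 7*13) = 1/((75 + 85) + 91) = 1/(160 + 91) = 1/251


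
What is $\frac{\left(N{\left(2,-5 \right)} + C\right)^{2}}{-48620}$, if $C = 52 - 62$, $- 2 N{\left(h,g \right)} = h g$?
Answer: $- \frac{5}{9724} \approx -0.00051419$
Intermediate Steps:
$N{\left(h,g \right)} = - \frac{g h}{2}$ ($N{\left(h,g \right)} = - \frac{h g}{2} = - \frac{g h}{2}$)
$C = -10$
$\frac{\left(N{\left(2,-5 \right)} + C\right)^{2}}{-48620} = \frac{\left(\left(- \frac{1}{2}\right) \left(-5\right) 2 - 10\right)^{2}}{-48620} = \left(5 - 10\right)^{2} \left(- \frac{1}{48620}\right) = \left(-5\right)^{2} \left(- \frac{1}{48620}\right) = 25 \left(- \frac{1}{48620}\right) = - \frac{5}{9724}$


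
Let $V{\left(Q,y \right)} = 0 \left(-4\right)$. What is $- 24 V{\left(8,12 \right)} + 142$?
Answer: $142$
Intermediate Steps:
$V{\left(Q,y \right)} = 0$
$- 24 V{\left(8,12 \right)} + 142 = \left(-24\right) 0 + 142 = 0 + 142 = 142$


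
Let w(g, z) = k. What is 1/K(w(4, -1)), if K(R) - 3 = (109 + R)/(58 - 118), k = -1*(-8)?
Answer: 20/21 ≈ 0.95238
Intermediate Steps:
k = 8
w(g, z) = 8
K(R) = 71/60 - R/60 (K(R) = 3 + (109 + R)/(58 - 118) = 3 + (109 + R)/(-60) = 3 + (109 + R)*(-1/60) = 3 + (-109/60 - R/60) = 71/60 - R/60)
1/K(w(4, -1)) = 1/(71/60 - 1/60*8) = 1/(71/60 - 2/15) = 1/(21/20) = 20/21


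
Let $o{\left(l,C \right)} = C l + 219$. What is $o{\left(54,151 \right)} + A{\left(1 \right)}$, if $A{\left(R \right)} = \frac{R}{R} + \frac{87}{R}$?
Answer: $8461$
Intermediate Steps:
$o{\left(l,C \right)} = 219 + C l$
$A{\left(R \right)} = 1 + \frac{87}{R}$
$o{\left(54,151 \right)} + A{\left(1 \right)} = \left(219 + 151 \cdot 54\right) + \frac{87 + 1}{1} = \left(219 + 8154\right) + 1 \cdot 88 = 8373 + 88 = 8461$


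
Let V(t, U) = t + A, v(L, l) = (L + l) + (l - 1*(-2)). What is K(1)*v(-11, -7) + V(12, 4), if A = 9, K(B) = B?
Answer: -2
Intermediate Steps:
v(L, l) = 2 + L + 2*l (v(L, l) = (L + l) + (l + 2) = (L + l) + (2 + l) = 2 + L + 2*l)
V(t, U) = 9 + t (V(t, U) = t + 9 = 9 + t)
K(1)*v(-11, -7) + V(12, 4) = 1*(2 - 11 + 2*(-7)) + (9 + 12) = 1*(2 - 11 - 14) + 21 = 1*(-23) + 21 = -23 + 21 = -2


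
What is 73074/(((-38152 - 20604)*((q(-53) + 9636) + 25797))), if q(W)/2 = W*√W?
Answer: -1294615521/36901500065866 - 1936461*I*√53/18450750032933 ≈ -3.5083e-5 - 7.6407e-7*I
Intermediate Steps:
q(W) = 2*W^(3/2) (q(W) = 2*(W*√W) = 2*W^(3/2))
73074/(((-38152 - 20604)*((q(-53) + 9636) + 25797))) = 73074/(((-38152 - 20604)*((2*(-53)^(3/2) + 9636) + 25797))) = 73074/((-58756*((2*(-53*I*√53) + 9636) + 25797))) = 73074/((-58756*((-106*I*√53 + 9636) + 25797))) = 73074/((-58756*((9636 - 106*I*√53) + 25797))) = 73074/((-58756*(35433 - 106*I*√53))) = 73074/(-2081901348 + 6228136*I*√53)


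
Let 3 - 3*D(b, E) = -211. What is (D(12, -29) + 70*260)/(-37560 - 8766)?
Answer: -27407/69489 ≈ -0.39441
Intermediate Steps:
D(b, E) = 214/3 (D(b, E) = 1 - ⅓*(-211) = 1 + 211/3 = 214/3)
(D(12, -29) + 70*260)/(-37560 - 8766) = (214/3 + 70*260)/(-37560 - 8766) = (214/3 + 18200)/(-46326) = (54814/3)*(-1/46326) = -27407/69489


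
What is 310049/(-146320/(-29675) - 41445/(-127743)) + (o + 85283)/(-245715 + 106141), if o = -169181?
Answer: 5468218612097756446/92682887076883 ≈ 58999.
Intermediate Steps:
310049/(-146320/(-29675) - 41445/(-127743)) + (o + 85283)/(-245715 + 106141) = 310049/(-146320/(-29675) - 41445/(-127743)) + (-169181 + 85283)/(-245715 + 106141) = 310049/(-146320*(-1/29675) - 41445*(-1/127743)) - 83898/(-139574) = 310049/(29264/5935 + 13815/42581) - 83898*(-1/139574) = 310049/(1328082409/252718235) + 41949/69787 = 310049*(252718235/1328082409) + 41949/69787 = 78355036043515/1328082409 + 41949/69787 = 5468218612097756446/92682887076883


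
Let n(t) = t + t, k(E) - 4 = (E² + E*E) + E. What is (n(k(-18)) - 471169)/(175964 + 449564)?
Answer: -469901/625528 ≈ -0.75121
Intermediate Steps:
k(E) = 4 + E + 2*E² (k(E) = 4 + ((E² + E*E) + E) = 4 + ((E² + E²) + E) = 4 + (2*E² + E) = 4 + (E + 2*E²) = 4 + E + 2*E²)
n(t) = 2*t
(n(k(-18)) - 471169)/(175964 + 449564) = (2*(4 - 18 + 2*(-18)²) - 471169)/(175964 + 449564) = (2*(4 - 18 + 2*324) - 471169)/625528 = (2*(4 - 18 + 648) - 471169)*(1/625528) = (2*634 - 471169)*(1/625528) = (1268 - 471169)*(1/625528) = -469901*1/625528 = -469901/625528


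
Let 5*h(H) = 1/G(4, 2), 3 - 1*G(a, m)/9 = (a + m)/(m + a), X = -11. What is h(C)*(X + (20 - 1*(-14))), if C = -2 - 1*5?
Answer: 23/90 ≈ 0.25556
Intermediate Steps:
G(a, m) = 18 (G(a, m) = 27 - 9*(a + m)/(m + a) = 27 - 9*(a + m)/(a + m) = 27 - 9*1 = 27 - 9 = 18)
C = -7 (C = -2 - 5 = -7)
h(H) = 1/90 (h(H) = (1/5)/18 = (1/5)*(1/18) = 1/90)
h(C)*(X + (20 - 1*(-14))) = (-11 + (20 - 1*(-14)))/90 = (-11 + (20 + 14))/90 = (-11 + 34)/90 = (1/90)*23 = 23/90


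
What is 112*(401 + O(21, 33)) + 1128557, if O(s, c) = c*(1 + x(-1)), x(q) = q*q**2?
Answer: 1173469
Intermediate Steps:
x(q) = q**3
O(s, c) = 0 (O(s, c) = c*(1 + (-1)**3) = c*(1 - 1) = c*0 = 0)
112*(401 + O(21, 33)) + 1128557 = 112*(401 + 0) + 1128557 = 112*401 + 1128557 = 44912 + 1128557 = 1173469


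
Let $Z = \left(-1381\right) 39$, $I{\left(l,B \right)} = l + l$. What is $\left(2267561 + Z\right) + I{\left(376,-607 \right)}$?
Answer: $2214454$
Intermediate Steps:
$I{\left(l,B \right)} = 2 l$
$Z = -53859$
$\left(2267561 + Z\right) + I{\left(376,-607 \right)} = \left(2267561 - 53859\right) + 2 \cdot 376 = 2213702 + 752 = 2214454$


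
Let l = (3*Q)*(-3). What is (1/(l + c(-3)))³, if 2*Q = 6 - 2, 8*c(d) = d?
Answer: -512/3176523 ≈ -0.00016118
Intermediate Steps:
c(d) = d/8
Q = 2 (Q = (6 - 2)/2 = (½)*4 = 2)
l = -18 (l = (3*2)*(-3) = 6*(-3) = -18)
(1/(l + c(-3)))³ = (1/(-18 + (⅛)*(-3)))³ = (1/(-18 - 3/8))³ = (1/(-147/8))³ = (-8/147)³ = -512/3176523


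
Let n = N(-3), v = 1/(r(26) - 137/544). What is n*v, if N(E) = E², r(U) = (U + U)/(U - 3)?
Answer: 12512/2793 ≈ 4.4798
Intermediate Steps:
r(U) = 2*U/(-3 + U) (r(U) = (2*U)/(-3 + U) = 2*U/(-3 + U))
v = 12512/25137 (v = 1/(2*26/(-3 + 26) - 137/544) = 1/(2*26/23 - 137*1/544) = 1/(2*26*(1/23) - 137/544) = 1/(52/23 - 137/544) = 1/(25137/12512) = 12512/25137 ≈ 0.49775)
n = 9 (n = (-3)² = 9)
n*v = 9*(12512/25137) = 12512/2793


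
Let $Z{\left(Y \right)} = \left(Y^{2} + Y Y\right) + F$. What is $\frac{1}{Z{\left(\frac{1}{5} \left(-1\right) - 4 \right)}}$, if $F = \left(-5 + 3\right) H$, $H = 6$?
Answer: $\frac{25}{582} \approx 0.042955$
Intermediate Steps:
$F = -12$ ($F = \left(-5 + 3\right) 6 = \left(-2\right) 6 = -12$)
$Z{\left(Y \right)} = -12 + 2 Y^{2}$ ($Z{\left(Y \right)} = \left(Y^{2} + Y Y\right) - 12 = \left(Y^{2} + Y^{2}\right) - 12 = 2 Y^{2} - 12 = -12 + 2 Y^{2}$)
$\frac{1}{Z{\left(\frac{1}{5} \left(-1\right) - 4 \right)}} = \frac{1}{-12 + 2 \left(\frac{1}{5} \left(-1\right) - 4\right)^{2}} = \frac{1}{-12 + 2 \left(- \frac{1}{5} - 4\right)^{2}} = \frac{1}{-12 + 2 \left(- \frac{21}{5}\right)^{2}} = \frac{1}{-12 + 2 \cdot \frac{441}{25}} = \frac{1}{-12 + \frac{882}{25}} = \frac{1}{\frac{582}{25}} = \frac{25}{582}$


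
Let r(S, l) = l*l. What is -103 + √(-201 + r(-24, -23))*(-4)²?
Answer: -103 + 32*√82 ≈ 186.77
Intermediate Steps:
r(S, l) = l²
-103 + √(-201 + r(-24, -23))*(-4)² = -103 + √(-201 + (-23)²)*(-4)² = -103 + √(-201 + 529)*16 = -103 + √328*16 = -103 + (2*√82)*16 = -103 + 32*√82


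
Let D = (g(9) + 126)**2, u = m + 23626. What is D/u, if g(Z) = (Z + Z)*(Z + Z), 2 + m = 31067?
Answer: 202500/54691 ≈ 3.7026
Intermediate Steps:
m = 31065 (m = -2 + 31067 = 31065)
g(Z) = 4*Z**2 (g(Z) = (2*Z)*(2*Z) = 4*Z**2)
u = 54691 (u = 31065 + 23626 = 54691)
D = 202500 (D = (4*9**2 + 126)**2 = (4*81 + 126)**2 = (324 + 126)**2 = 450**2 = 202500)
D/u = 202500/54691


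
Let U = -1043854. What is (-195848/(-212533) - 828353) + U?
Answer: -397905574483/212533 ≈ -1.8722e+6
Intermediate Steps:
(-195848/(-212533) - 828353) + U = (-195848/(-212533) - 828353) - 1043854 = (-195848*(-1/212533) - 828353) - 1043854 = (195848/212533 - 828353) - 1043854 = -176052152301/212533 - 1043854 = -397905574483/212533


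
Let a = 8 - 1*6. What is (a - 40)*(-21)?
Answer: 798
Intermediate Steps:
a = 2 (a = 8 - 6 = 2)
(a - 40)*(-21) = (2 - 40)*(-21) = -38*(-21) = 798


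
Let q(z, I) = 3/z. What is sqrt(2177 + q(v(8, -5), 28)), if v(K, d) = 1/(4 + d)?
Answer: sqrt(2174) ≈ 46.626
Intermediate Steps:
sqrt(2177 + q(v(8, -5), 28)) = sqrt(2177 + 3/(1/(4 - 5))) = sqrt(2177 + 3/(1/(-1))) = sqrt(2177 + 3/(-1)) = sqrt(2177 + 3*(-1)) = sqrt(2177 - 3) = sqrt(2174)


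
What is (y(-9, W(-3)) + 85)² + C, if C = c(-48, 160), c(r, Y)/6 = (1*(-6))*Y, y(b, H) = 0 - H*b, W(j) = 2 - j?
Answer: 11140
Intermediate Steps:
y(b, H) = -H*b (y(b, H) = 0 - H*b = -H*b)
c(r, Y) = -36*Y (c(r, Y) = 6*((1*(-6))*Y) = 6*(-6*Y) = -36*Y)
C = -5760 (C = -36*160 = -5760)
(y(-9, W(-3)) + 85)² + C = (-1*(2 - 1*(-3))*(-9) + 85)² - 5760 = (-1*(2 + 3)*(-9) + 85)² - 5760 = (-1*5*(-9) + 85)² - 5760 = (45 + 85)² - 5760 = 130² - 5760 = 16900 - 5760 = 11140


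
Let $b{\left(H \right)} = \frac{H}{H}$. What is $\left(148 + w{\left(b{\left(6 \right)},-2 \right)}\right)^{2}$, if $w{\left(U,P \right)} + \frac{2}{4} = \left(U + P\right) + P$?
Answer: $\frac{83521}{4} \approx 20880.0$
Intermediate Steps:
$b{\left(H \right)} = 1$
$w{\left(U,P \right)} = - \frac{1}{2} + U + 2 P$ ($w{\left(U,P \right)} = - \frac{1}{2} + \left(\left(U + P\right) + P\right) = - \frac{1}{2} + \left(\left(P + U\right) + P\right) = - \frac{1}{2} + \left(U + 2 P\right) = - \frac{1}{2} + U + 2 P$)
$\left(148 + w{\left(b{\left(6 \right)},-2 \right)}\right)^{2} = \left(148 + \left(- \frac{1}{2} + 1 + 2 \left(-2\right)\right)\right)^{2} = \left(148 - \frac{7}{2}\right)^{2} = \left(\frac{289}{2}\right)^{2} = \frac{83521}{4}$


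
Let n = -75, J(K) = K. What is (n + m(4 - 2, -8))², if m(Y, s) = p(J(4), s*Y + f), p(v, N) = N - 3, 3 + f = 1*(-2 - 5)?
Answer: 10816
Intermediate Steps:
f = -10 (f = -3 + 1*(-2 - 5) = -3 + 1*(-7) = -3 - 7 = -10)
p(v, N) = -3 + N
m(Y, s) = -13 + Y*s (m(Y, s) = -3 + (s*Y - 10) = -3 + (Y*s - 10) = -3 + (-10 + Y*s) = -13 + Y*s)
(n + m(4 - 2, -8))² = (-75 + (-13 + (4 - 2)*(-8)))² = (-75 + (-13 + 2*(-8)))² = (-75 + (-13 - 16))² = (-75 - 29)² = (-104)² = 10816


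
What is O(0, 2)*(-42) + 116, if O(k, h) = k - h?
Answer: 200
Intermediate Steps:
O(0, 2)*(-42) + 116 = (0 - 1*2)*(-42) + 116 = (0 - 2)*(-42) + 116 = -2*(-42) + 116 = 84 + 116 = 200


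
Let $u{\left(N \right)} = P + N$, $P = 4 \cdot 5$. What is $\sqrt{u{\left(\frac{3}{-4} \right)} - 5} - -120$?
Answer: $120 + \frac{\sqrt{57}}{2} \approx 123.77$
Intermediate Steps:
$P = 20$
$u{\left(N \right)} = 20 + N$
$\sqrt{u{\left(\frac{3}{-4} \right)} - 5} - -120 = \sqrt{\left(20 + \frac{3}{-4}\right) - 5} - -120 = \sqrt{\left(20 + 3 \left(- \frac{1}{4}\right)\right) - 5} + 120 = \sqrt{\left(20 - \frac{3}{4}\right) - 5} + 120 = \sqrt{\frac{77}{4} - 5} + 120 = \sqrt{\frac{57}{4}} + 120 = \frac{\sqrt{57}}{2} + 120 = 120 + \frac{\sqrt{57}}{2}$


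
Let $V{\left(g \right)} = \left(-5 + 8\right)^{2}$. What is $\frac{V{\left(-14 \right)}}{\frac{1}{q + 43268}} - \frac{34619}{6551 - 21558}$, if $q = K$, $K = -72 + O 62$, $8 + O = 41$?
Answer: $\frac{6110554865}{15007} \approx 4.0718 \cdot 10^{5}$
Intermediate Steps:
$O = 33$ ($O = -8 + 41 = 33$)
$V{\left(g \right)} = 9$ ($V{\left(g \right)} = 3^{2} = 9$)
$K = 1974$ ($K = -72 + 33 \cdot 62 = -72 + 2046 = 1974$)
$q = 1974$
$\frac{V{\left(-14 \right)}}{\frac{1}{q + 43268}} - \frac{34619}{6551 - 21558} = \frac{9}{\frac{1}{1974 + 43268}} - \frac{34619}{6551 - 21558} = \frac{9}{\frac{1}{45242}} - \frac{34619}{-15007} = 9 \frac{1}{\frac{1}{45242}} - - \frac{34619}{15007} = 9 \cdot 45242 + \frac{34619}{15007} = 407178 + \frac{34619}{15007} = \frac{6110554865}{15007}$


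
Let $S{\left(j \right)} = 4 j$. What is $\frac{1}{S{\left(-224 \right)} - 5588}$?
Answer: $- \frac{1}{6484} \approx -0.00015423$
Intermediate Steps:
$\frac{1}{S{\left(-224 \right)} - 5588} = \frac{1}{4 \left(-224\right) - 5588} = \frac{1}{-896 + \left(-26051 + 20463\right)} = \frac{1}{-896 - 5588} = \frac{1}{-6484} = - \frac{1}{6484}$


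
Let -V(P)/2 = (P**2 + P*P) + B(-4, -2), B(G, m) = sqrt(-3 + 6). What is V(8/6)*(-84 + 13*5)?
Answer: 1216/9 + 38*sqrt(3) ≈ 200.93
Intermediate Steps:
B(G, m) = sqrt(3)
V(P) = -4*P**2 - 2*sqrt(3) (V(P) = -2*((P**2 + P*P) + sqrt(3)) = -2*((P**2 + P**2) + sqrt(3)) = -2*(2*P**2 + sqrt(3)) = -2*(sqrt(3) + 2*P**2) = -4*P**2 - 2*sqrt(3))
V(8/6)*(-84 + 13*5) = (-4*(8/6)**2 - 2*sqrt(3))*(-84 + 13*5) = (-4*(8*(1/6))**2 - 2*sqrt(3))*(-84 + 65) = (-4*(4/3)**2 - 2*sqrt(3))*(-19) = (-4*16/9 - 2*sqrt(3))*(-19) = (-64/9 - 2*sqrt(3))*(-19) = 1216/9 + 38*sqrt(3)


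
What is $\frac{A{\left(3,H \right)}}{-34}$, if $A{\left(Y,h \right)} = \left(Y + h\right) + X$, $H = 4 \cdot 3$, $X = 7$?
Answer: $- \frac{11}{17} \approx -0.64706$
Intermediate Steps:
$H = 12$
$A{\left(Y,h \right)} = 7 + Y + h$ ($A{\left(Y,h \right)} = \left(Y + h\right) + 7 = 7 + Y + h$)
$\frac{A{\left(3,H \right)}}{-34} = \frac{7 + 3 + 12}{-34} = 22 \left(- \frac{1}{34}\right) = - \frac{11}{17}$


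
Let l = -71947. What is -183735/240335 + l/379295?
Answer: -17396229814/18231572765 ≈ -0.95418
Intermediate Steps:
-183735/240335 + l/379295 = -183735/240335 - 71947/379295 = -183735*1/240335 - 71947*1/379295 = -36747/48067 - 71947/379295 = -17396229814/18231572765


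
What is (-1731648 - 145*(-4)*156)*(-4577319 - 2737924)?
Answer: 12005542723824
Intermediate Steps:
(-1731648 - 145*(-4)*156)*(-4577319 - 2737924) = (-1731648 + 580*156)*(-7315243) = (-1731648 + 90480)*(-7315243) = -1641168*(-7315243) = 12005542723824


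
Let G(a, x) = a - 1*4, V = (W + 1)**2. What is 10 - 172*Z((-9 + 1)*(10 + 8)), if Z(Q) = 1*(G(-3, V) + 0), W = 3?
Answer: 1214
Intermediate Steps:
V = 16 (V = (3 + 1)**2 = 4**2 = 16)
G(a, x) = -4 + a (G(a, x) = a - 4 = -4 + a)
Z(Q) = -7 (Z(Q) = 1*((-4 - 3) + 0) = 1*(-7 + 0) = 1*(-7) = -7)
10 - 172*Z((-9 + 1)*(10 + 8)) = 10 - 172*(-7) = 10 + 1204 = 1214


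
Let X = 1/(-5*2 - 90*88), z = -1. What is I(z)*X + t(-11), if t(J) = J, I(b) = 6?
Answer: -48403/4400 ≈ -11.001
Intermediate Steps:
X = -1/8800 (X = (1/88)/(-10 - 90) = (1/88)/(-100) = -1/100*1/88 = -1/8800 ≈ -0.00011364)
I(z)*X + t(-11) = 6*(-1/8800) - 11 = -3/4400 - 11 = -48403/4400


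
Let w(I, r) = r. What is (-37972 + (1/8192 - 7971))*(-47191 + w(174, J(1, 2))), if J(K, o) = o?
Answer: 17760290580395/8192 ≈ 2.1680e+9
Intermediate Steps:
(-37972 + (1/8192 - 7971))*(-47191 + w(174, J(1, 2))) = (-37972 + (1/8192 - 7971))*(-47191 + 2) = (-37972 + (1/8192 - 7971))*(-47189) = (-37972 - 65298431/8192)*(-47189) = -376365055/8192*(-47189) = 17760290580395/8192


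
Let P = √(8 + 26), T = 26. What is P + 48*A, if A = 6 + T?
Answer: 1536 + √34 ≈ 1541.8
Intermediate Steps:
A = 32 (A = 6 + 26 = 32)
P = √34 ≈ 5.8309
P + 48*A = √34 + 48*32 = √34 + 1536 = 1536 + √34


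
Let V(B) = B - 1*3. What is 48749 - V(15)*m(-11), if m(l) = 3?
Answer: 48713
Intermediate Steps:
V(B) = -3 + B (V(B) = B - 3 = -3 + B)
48749 - V(15)*m(-11) = 48749 - (-3 + 15)*3 = 48749 - 12*3 = 48749 - 1*36 = 48749 - 36 = 48713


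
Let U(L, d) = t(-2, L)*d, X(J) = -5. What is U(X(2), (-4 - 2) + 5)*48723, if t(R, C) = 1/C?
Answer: 48723/5 ≈ 9744.6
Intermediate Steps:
U(L, d) = d/L
U(X(2), (-4 - 2) + 5)*48723 = (((-4 - 2) + 5)/(-5))*48723 = ((-6 + 5)*(-1/5))*48723 = -1*(-1/5)*48723 = (1/5)*48723 = 48723/5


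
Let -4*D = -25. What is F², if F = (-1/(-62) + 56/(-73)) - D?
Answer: 4016137129/81938704 ≈ 49.014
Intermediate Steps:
D = 25/4 (D = -¼*(-25) = 25/4 ≈ 6.2500)
F = -63373/9052 (F = (-1/(-62) + 56/(-73)) - 1*25/4 = (-1*(-1/62) + 56*(-1/73)) - 25/4 = (1/62 - 56/73) - 25/4 = -3399/4526 - 25/4 = -63373/9052 ≈ -7.0010)
F² = (-63373/9052)² = 4016137129/81938704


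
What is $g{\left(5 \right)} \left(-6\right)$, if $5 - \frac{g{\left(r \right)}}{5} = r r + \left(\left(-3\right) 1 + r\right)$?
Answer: $660$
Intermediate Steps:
$g{\left(r \right)} = 40 - 5 r - 5 r^{2}$ ($g{\left(r \right)} = 25 - 5 \left(r r + \left(\left(-3\right) 1 + r\right)\right) = 25 - 5 \left(r^{2} + \left(-3 + r\right)\right) = 25 - 5 \left(-3 + r + r^{2}\right) = 25 - \left(-15 + 5 r + 5 r^{2}\right) = 40 - 5 r - 5 r^{2}$)
$g{\left(5 \right)} \left(-6\right) = \left(40 - 25 - 5 \cdot 5^{2}\right) \left(-6\right) = \left(40 - 25 - 125\right) \left(-6\right) = \left(-110\right) \left(-6\right) = 660$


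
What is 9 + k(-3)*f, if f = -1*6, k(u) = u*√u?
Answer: 9 + 18*I*√3 ≈ 9.0 + 31.177*I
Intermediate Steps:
k(u) = u^(3/2)
f = -6
9 + k(-3)*f = 9 + (-3)^(3/2)*(-6) = 9 - 3*I*√3*(-6) = 9 + 18*I*√3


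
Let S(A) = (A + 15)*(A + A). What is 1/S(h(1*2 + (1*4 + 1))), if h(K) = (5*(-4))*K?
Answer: 1/35000 ≈ 2.8571e-5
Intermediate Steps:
h(K) = -20*K
S(A) = 2*A*(15 + A) (S(A) = (15 + A)*(2*A) = 2*A*(15 + A))
1/S(h(1*2 + (1*4 + 1))) = 1/(2*(-20*(1*2 + (1*4 + 1)))*(15 - 20*(1*2 + (1*4 + 1)))) = 1/(2*(-20*(2 + (4 + 1)))*(15 - 20*(2 + (4 + 1)))) = 1/(2*(-20*(2 + 5))*(15 - 20*(2 + 5))) = 1/(2*(-20*7)*(15 - 20*7)) = 1/(2*(-140)*(15 - 140)) = 1/(2*(-140)*(-125)) = 1/35000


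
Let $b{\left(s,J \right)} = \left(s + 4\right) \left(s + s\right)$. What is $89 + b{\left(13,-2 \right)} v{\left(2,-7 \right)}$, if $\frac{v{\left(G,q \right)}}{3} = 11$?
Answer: $14675$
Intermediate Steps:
$v{\left(G,q \right)} = 33$ ($v{\left(G,q \right)} = 3 \cdot 11 = 33$)
$b{\left(s,J \right)} = 2 s \left(4 + s\right)$ ($b{\left(s,J \right)} = \left(4 + s\right) 2 s = 2 s \left(4 + s\right)$)
$89 + b{\left(13,-2 \right)} v{\left(2,-7 \right)} = 89 + 2 \cdot 13 \left(4 + 13\right) 33 = 89 + 2 \cdot 13 \cdot 17 \cdot 33 = 89 + 442 \cdot 33 = 89 + 14586 = 14675$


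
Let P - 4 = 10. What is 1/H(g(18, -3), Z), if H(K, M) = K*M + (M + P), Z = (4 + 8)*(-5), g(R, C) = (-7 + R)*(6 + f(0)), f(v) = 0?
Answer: -1/4006 ≈ -0.00024963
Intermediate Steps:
P = 14 (P = 4 + 10 = 14)
g(R, C) = -42 + 6*R (g(R, C) = (-7 + R)*(6 + 0) = (-7 + R)*6 = -42 + 6*R)
Z = -60 (Z = 12*(-5) = -60)
H(K, M) = 14 + M + K*M (H(K, M) = K*M + (M + 14) = K*M + (14 + M) = 14 + M + K*M)
1/H(g(18, -3), Z) = 1/(14 - 60 + (-42 + 6*18)*(-60)) = 1/(14 - 60 + (-42 + 108)*(-60)) = 1/(14 - 60 + 66*(-60)) = 1/(14 - 60 - 3960) = 1/(-4006) = -1/4006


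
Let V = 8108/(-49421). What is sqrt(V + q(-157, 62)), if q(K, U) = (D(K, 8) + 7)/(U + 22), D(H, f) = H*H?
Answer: 2*sqrt(78995469056154)/1037841 ≈ 17.128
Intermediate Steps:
D(H, f) = H**2
q(K, U) = (7 + K**2)/(22 + U) (q(K, U) = (K**2 + 7)/(U + 22) = (7 + K**2)/(22 + U))
V = -8108/49421 (V = 8108*(-1/49421) = -8108/49421 ≈ -0.16406)
sqrt(V + q(-157, 62)) = sqrt(-8108/49421 + (7 + (-157)**2)/(22 + 62)) = sqrt(-8108/49421 + (7 + 24649)/84) = sqrt(-8108/49421 + (1/84)*24656) = sqrt(-8108/49421 + 6164/21) = sqrt(304460776/1037841) = 2*sqrt(78995469056154)/1037841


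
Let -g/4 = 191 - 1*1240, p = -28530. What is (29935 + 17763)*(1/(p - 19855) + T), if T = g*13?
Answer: 125889568888342/48385 ≈ 2.6018e+9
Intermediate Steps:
g = 4196 (g = -4*(191 - 1*1240) = -4*(191 - 1240) = -4*(-1049) = 4196)
T = 54548 (T = 4196*13 = 54548)
(29935 + 17763)*(1/(p - 19855) + T) = (29935 + 17763)*(1/(-28530 - 19855) + 54548) = 47698*(1/(-48385) + 54548) = 47698*(-1/48385 + 54548) = 47698*(2639304979/48385) = 125889568888342/48385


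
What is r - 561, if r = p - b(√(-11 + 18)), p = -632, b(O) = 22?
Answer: -1215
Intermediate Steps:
r = -654 (r = -632 - 1*22 = -632 - 22 = -654)
r - 561 = -654 - 561 = -1215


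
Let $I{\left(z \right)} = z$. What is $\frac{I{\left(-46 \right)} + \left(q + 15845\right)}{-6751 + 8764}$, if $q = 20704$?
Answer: $\frac{36503}{2013} \approx 18.134$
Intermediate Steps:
$\frac{I{\left(-46 \right)} + \left(q + 15845\right)}{-6751 + 8764} = \frac{-46 + \left(20704 + 15845\right)}{-6751 + 8764} = \frac{-46 + 36549}{2013} = 36503 \cdot \frac{1}{2013} = \frac{36503}{2013}$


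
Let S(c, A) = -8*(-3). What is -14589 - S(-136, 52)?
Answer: -14613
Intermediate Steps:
S(c, A) = 24
-14589 - S(-136, 52) = -14589 - 1*24 = -14589 - 24 = -14613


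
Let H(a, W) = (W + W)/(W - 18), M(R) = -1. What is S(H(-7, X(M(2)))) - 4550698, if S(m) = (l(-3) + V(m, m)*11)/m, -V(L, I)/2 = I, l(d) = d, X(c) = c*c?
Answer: -9101389/2 ≈ -4.5507e+6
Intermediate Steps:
X(c) = c**2
V(L, I) = -2*I
H(a, W) = 2*W/(-18 + W) (H(a, W) = (2*W)/(-18 + W) = 2*W/(-18 + W))
S(m) = (-3 - 22*m)/m (S(m) = (-3 - 2*m*11)/m = (-3 - 22*m)/m)
S(H(-7, X(M(2)))) - 4550698 = (-22 - 3/(2*(-1)**2/(-18 + (-1)**2))) - 4550698 = (-22 - 3/(2*1/(-18 + 1))) - 4550698 = (-22 - 3/(2*1/(-17))) - 4550698 = (-22 - 3/(2*1*(-1/17))) - 4550698 = (-22 - 3/(-2/17)) - 4550698 = (-22 - 3*(-17/2)) - 4550698 = (-22 + 51/2) - 4550698 = 7/2 - 4550698 = -9101389/2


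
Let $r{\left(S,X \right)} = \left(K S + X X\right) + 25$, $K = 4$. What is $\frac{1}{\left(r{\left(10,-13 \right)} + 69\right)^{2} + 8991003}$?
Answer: $\frac{1}{9082812} \approx 1.101 \cdot 10^{-7}$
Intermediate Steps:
$r{\left(S,X \right)} = 25 + X^{2} + 4 S$ ($r{\left(S,X \right)} = \left(4 S + X X\right) + 25 = \left(4 S + X^{2}\right) + 25 = \left(X^{2} + 4 S\right) + 25 = 25 + X^{2} + 4 S$)
$\frac{1}{\left(r{\left(10,-13 \right)} + 69\right)^{2} + 8991003} = \frac{1}{\left(\left(25 + \left(-13\right)^{2} + 4 \cdot 10\right) + 69\right)^{2} + 8991003} = \frac{1}{\left(\left(25 + 169 + 40\right) + 69\right)^{2} + 8991003} = \frac{1}{\left(234 + 69\right)^{2} + 8991003} = \frac{1}{303^{2} + 8991003} = \frac{1}{91809 + 8991003} = \frac{1}{9082812}$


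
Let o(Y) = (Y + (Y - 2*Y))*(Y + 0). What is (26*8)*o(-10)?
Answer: 0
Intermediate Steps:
o(Y) = 0 (o(Y) = (Y - Y)*Y = 0*Y = 0)
(26*8)*o(-10) = (26*8)*0 = 208*0 = 0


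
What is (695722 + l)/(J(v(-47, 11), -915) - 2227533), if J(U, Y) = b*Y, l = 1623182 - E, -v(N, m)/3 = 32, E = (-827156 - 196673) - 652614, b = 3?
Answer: -3995347/2230278 ≈ -1.7914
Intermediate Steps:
E = -1676443 (E = -1023829 - 652614 = -1676443)
v(N, m) = -96 (v(N, m) = -3*32 = -96)
l = 3299625 (l = 1623182 - 1*(-1676443) = 1623182 + 1676443 = 3299625)
J(U, Y) = 3*Y
(695722 + l)/(J(v(-47, 11), -915) - 2227533) = (695722 + 3299625)/(3*(-915) - 2227533) = 3995347/(-2745 - 2227533) = 3995347/(-2230278) = 3995347*(-1/2230278) = -3995347/2230278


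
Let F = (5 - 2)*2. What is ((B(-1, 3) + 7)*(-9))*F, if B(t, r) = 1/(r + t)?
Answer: -405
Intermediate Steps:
F = 6 (F = 3*2 = 6)
((B(-1, 3) + 7)*(-9))*F = ((1/(3 - 1) + 7)*(-9))*6 = ((1/2 + 7)*(-9))*6 = ((½ + 7)*(-9))*6 = ((15/2)*(-9))*6 = -135/2*6 = -405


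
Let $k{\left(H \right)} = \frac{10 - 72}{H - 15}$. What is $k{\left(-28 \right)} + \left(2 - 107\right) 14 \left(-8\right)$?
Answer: $\frac{505742}{43} \approx 11761.0$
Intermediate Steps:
$k{\left(H \right)} = - \frac{62}{-15 + H}$
$k{\left(-28 \right)} + \left(2 - 107\right) 14 \left(-8\right) = - \frac{62}{-15 - 28} + \left(2 - 107\right) 14 \left(-8\right) = - \frac{62}{-43} - -11760 = \left(-62\right) \left(- \frac{1}{43}\right) + 11760 = \frac{62}{43} + 11760 = \frac{505742}{43}$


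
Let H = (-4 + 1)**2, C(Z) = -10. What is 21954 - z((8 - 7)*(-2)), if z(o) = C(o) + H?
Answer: 21955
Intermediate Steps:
H = 9 (H = (-3)**2 = 9)
z(o) = -1 (z(o) = -10 + 9 = -1)
21954 - z((8 - 7)*(-2)) = 21954 - 1*(-1) = 21954 + 1 = 21955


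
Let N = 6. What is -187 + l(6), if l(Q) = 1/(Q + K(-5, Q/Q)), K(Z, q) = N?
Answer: -2243/12 ≈ -186.92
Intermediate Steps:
K(Z, q) = 6
l(Q) = 1/(6 + Q) (l(Q) = 1/(Q + 6) = 1/(6 + Q))
-187 + l(6) = -187 + 1/(6 + 6) = -187 + 1/12 = -2243/12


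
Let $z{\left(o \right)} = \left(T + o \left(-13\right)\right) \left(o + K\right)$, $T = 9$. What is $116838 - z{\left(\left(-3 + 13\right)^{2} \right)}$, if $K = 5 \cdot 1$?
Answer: $252393$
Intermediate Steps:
$K = 5$
$z{\left(o \right)} = \left(5 + o\right) \left(9 - 13 o\right)$ ($z{\left(o \right)} = \left(9 + o \left(-13\right)\right) \left(o + 5\right) = \left(9 - 13 o\right) \left(5 + o\right) = \left(5 + o\right) \left(9 - 13 o\right)$)
$116838 - z{\left(\left(-3 + 13\right)^{2} \right)} = 116838 - \left(45 - 56 \left(-3 + 13\right)^{2} - 13 \left(\left(-3 + 13\right)^{2}\right)^{2}\right) = 116838 - \left(45 - 56 \cdot 10^{2} - 13 \left(10^{2}\right)^{2}\right) = 116838 - \left(45 - 5600 - 13 \cdot 100^{2}\right) = 116838 - \left(45 - 5600 - 130000\right) = 116838 - -135555 = 116838 + 135555 = 252393$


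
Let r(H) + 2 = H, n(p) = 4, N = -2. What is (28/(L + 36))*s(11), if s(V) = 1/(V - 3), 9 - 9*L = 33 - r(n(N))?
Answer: 63/604 ≈ 0.10430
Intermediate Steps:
r(H) = -2 + H
L = -22/9 (L = 1 - (33 - (-2 + 4))/9 = 1 - (33 - 1*2)/9 = 1 - (33 - 2)/9 = 1 - 1/9*31 = 1 - 31/9 = -22/9 ≈ -2.4444)
s(V) = 1/(-3 + V)
(28/(L + 36))*s(11) = (28/(-22/9 + 36))/(-3 + 11) = (28/(302/9))/8 = (28*(9/302))*(1/8) = (126/151)*(1/8) = 63/604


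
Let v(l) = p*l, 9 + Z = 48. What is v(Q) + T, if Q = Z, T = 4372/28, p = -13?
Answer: -2456/7 ≈ -350.86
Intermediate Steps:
T = 1093/7 (T = 4372*(1/28) = 1093/7 ≈ 156.14)
Z = 39 (Z = -9 + 48 = 39)
Q = 39
v(l) = -13*l
v(Q) + T = -13*39 + 1093/7 = -507 + 1093/7 = -2456/7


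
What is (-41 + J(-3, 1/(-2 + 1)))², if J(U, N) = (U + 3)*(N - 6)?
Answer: 1681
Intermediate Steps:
J(U, N) = (-6 + N)*(3 + U) (J(U, N) = (3 + U)*(-6 + N) = (-6 + N)*(3 + U))
(-41 + J(-3, 1/(-2 + 1)))² = (-41 + (-18 - 6*(-3) + 3/(-2 + 1) - 3/(-2 + 1)))² = (-41 + (-18 + 18 + 3/(-1) - 3/(-1)))² = (-41 + (-18 + 18 + 3*(-1) - 1*(-3)))² = (-41 + (-18 + 18 - 3 + 3))² = (-41 + 0)² = (-41)² = 1681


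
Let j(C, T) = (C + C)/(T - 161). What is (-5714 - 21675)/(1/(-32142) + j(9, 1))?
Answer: 35213489520/144679 ≈ 2.4339e+5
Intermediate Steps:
j(C, T) = 2*C/(-161 + T) (j(C, T) = (2*C)/(-161 + T) = 2*C/(-161 + T))
(-5714 - 21675)/(1/(-32142) + j(9, 1)) = (-5714 - 21675)/(1/(-32142) + 2*9/(-161 + 1)) = -27389/(-1/32142 + 2*9/(-160)) = -27389/(-1/32142 + 2*9*(-1/160)) = -27389/(-1/32142 - 9/80) = -27389/(-144679/1285680) = -27389*(-1285680/144679) = 35213489520/144679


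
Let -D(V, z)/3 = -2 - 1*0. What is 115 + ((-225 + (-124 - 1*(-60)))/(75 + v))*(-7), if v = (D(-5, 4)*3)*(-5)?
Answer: -298/15 ≈ -19.867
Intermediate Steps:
D(V, z) = 6 (D(V, z) = -3*(-2 - 1*0) = -3*(-2 + 0) = -3*(-2) = 6)
v = -90 (v = (6*3)*(-5) = 18*(-5) = -90)
115 + ((-225 + (-124 - 1*(-60)))/(75 + v))*(-7) = 115 + ((-225 + (-124 - 1*(-60)))/(75 - 90))*(-7) = 115 + ((-225 + (-124 + 60))/(-15))*(-7) = 115 + ((-225 - 64)*(-1/15))*(-7) = 115 - 289*(-1/15)*(-7) = 115 + (289/15)*(-7) = 115 - 2023/15 = -298/15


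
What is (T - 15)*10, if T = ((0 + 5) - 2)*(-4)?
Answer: -270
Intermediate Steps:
T = -12 (T = (5 - 2)*(-4) = 3*(-4) = -12)
(T - 15)*10 = (-12 - 15)*10 = -27*10 = -270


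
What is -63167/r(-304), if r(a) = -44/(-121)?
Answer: -694837/4 ≈ -1.7371e+5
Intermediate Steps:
r(a) = 4/11 (r(a) = -44*(-1/121) = 4/11)
-63167/r(-304) = -63167/4/11 = -63167*11/4 = -694837/4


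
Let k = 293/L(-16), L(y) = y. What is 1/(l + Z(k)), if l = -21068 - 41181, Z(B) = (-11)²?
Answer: -1/62128 ≈ -1.6096e-5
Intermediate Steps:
k = -293/16 (k = 293/(-16) = 293*(-1/16) = -293/16 ≈ -18.313)
Z(B) = 121
l = -62249
1/(l + Z(k)) = 1/(-62249 + 121) = 1/(-62128) = -1/62128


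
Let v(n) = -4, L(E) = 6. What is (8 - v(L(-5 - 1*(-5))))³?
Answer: 1728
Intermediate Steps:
(8 - v(L(-5 - 1*(-5))))³ = (8 - 1*(-4))³ = (8 + 4)³ = 12³ = 1728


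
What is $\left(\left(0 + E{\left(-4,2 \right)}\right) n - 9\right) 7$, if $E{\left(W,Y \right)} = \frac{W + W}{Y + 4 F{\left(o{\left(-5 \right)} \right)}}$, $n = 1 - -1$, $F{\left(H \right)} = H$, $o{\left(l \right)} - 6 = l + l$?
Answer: $-55$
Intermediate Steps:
$o{\left(l \right)} = 6 + 2 l$ ($o{\left(l \right)} = 6 + \left(l + l\right) = 6 + 2 l$)
$n = 2$ ($n = 1 + 1 = 2$)
$E{\left(W,Y \right)} = \frac{2 W}{-16 + Y}$ ($E{\left(W,Y \right)} = \frac{W + W}{Y + 4 \left(6 + 2 \left(-5\right)\right)} = \frac{2 W}{Y + 4 \left(6 - 10\right)} = \frac{2 W}{Y + 4 \left(-4\right)} = \frac{2 W}{Y - 16} = \frac{2 W}{-16 + Y}$)
$\left(\left(0 + E{\left(-4,2 \right)}\right) n - 9\right) 7 = \left(\left(0 + 2 \left(-4\right) \frac{1}{-16 + 2}\right) 2 - 9\right) 7 = \left(\left(0 + 2 \left(-4\right) \frac{1}{-14}\right) 2 - 9\right) 7 = \left(\left(0 + 2 \left(-4\right) \left(- \frac{1}{14}\right)\right) 2 - 9\right) 7 = \left(\left(0 + \frac{4}{7}\right) 2 - 9\right) 7 = \left(\frac{4}{7} \cdot 2 - 9\right) 7 = \left(\frac{8}{7} - 9\right) 7 = \left(- \frac{55}{7}\right) 7 = -55$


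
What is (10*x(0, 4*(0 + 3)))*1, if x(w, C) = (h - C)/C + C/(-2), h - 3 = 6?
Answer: -125/2 ≈ -62.500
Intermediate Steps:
h = 9 (h = 3 + 6 = 9)
x(w, C) = -C/2 + (9 - C)/C (x(w, C) = (9 - C)/C + C/(-2) = (9 - C)/C + C*(-½) = (9 - C)/C - C/2 = -C/2 + (9 - C)/C)
(10*x(0, 4*(0 + 3)))*1 = (10*(-1 + 9/((4*(0 + 3))) - 2*(0 + 3)))*1 = (10*(-1 + 9/((4*3)) - 2*3))*1 = (10*(-1 + 9/12 - ½*12))*1 = (10*(-1 + 9*(1/12) - 6))*1 = (10*(-1 + ¾ - 6))*1 = (10*(-25/4))*1 = -125/2*1 = -125/2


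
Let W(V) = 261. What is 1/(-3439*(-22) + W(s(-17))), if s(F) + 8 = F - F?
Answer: 1/75919 ≈ 1.3172e-5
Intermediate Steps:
s(F) = -8 (s(F) = -8 + (F - F) = -8 + 0 = -8)
1/(-3439*(-22) + W(s(-17))) = 1/(-3439*(-22) + 261) = 1/(75658 + 261) = 1/75919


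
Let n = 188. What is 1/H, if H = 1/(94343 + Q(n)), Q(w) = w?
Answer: 94531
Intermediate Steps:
H = 1/94531 (H = 1/(94343 + 188) = 1/94531 ≈ 1.0579e-5)
1/H = 1/(1/94531) = 94531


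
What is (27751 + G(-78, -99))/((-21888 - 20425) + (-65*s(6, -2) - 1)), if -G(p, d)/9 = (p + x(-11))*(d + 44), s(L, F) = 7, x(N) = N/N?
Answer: 10364/42769 ≈ 0.24233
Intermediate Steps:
x(N) = 1
G(p, d) = -9*(1 + p)*(44 + d) (G(p, d) = -9*(p + 1)*(d + 44) = -9*(1 + p)*(44 + d))
(27751 + G(-78, -99))/((-21888 - 20425) + (-65*s(6, -2) - 1)) = (27751 + (-396 - 396*(-78) - 9*(-99) - 9*(-99)*(-78)))/((-21888 - 20425) + (-65*7 - 1)) = (27751 + (-396 + 30888 + 891 - 69498))/(-42313 + (-455 - 1)) = (27751 - 38115)/(-42313 - 456) = -10364/(-42769) = -10364*(-1/42769) = 10364/42769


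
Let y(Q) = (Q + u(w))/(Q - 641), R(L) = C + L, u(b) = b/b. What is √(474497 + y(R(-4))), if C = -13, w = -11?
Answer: √51360032409/329 ≈ 688.84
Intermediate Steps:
u(b) = 1
R(L) = -13 + L
y(Q) = (1 + Q)/(-641 + Q) (y(Q) = (Q + 1)/(Q - 641) = (1 + Q)/(-641 + Q))
√(474497 + y(R(-4))) = √(474497 + (1 + (-13 - 4))/(-641 + (-13 - 4))) = √(474497 + (1 - 17)/(-641 - 17)) = √(474497 - 16/(-658)) = √(474497 - 1/658*(-16)) = √(474497 + 8/329) = √(156109521/329) = √51360032409/329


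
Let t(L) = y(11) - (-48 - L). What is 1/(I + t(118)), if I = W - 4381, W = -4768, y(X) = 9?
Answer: -1/8974 ≈ -0.00011143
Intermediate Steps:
t(L) = 57 + L (t(L) = 9 - (-48 - L) = 9 + (48 + L) = 57 + L)
I = -9149 (I = -4768 - 4381 = -9149)
1/(I + t(118)) = 1/(-9149 + (57 + 118)) = 1/(-9149 + 175) = 1/(-8974) = -1/8974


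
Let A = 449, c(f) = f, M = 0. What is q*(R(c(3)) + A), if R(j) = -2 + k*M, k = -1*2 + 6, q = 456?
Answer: 203832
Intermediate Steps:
k = 4 (k = -2 + 6 = 4)
R(j) = -2 (R(j) = -2 + 4*0 = -2 + 0 = -2)
q*(R(c(3)) + A) = 456*(-2 + 449) = 456*447 = 203832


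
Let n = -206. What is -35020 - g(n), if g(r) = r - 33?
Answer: -34781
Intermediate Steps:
g(r) = -33 + r
-35020 - g(n) = -35020 - (-33 - 206) = -35020 - 1*(-239) = -35020 + 239 = -34781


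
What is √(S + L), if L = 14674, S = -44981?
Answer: I*√30307 ≈ 174.09*I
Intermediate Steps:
√(S + L) = √(-44981 + 14674) = √(-30307) = I*√30307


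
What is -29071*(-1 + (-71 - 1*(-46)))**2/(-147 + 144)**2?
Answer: -19651996/9 ≈ -2.1836e+6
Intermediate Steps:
-29071*(-1 + (-71 - 1*(-46)))**2/(-147 + 144)**2 = -29071*(-1 + (-71 + 46))**2/9 = -29071*(-1 - 25)**2/9 = -29071/((-3/(-26))**2) = -29071/((-3*(-1/26))**2) = -29071/((3/26)**2) = -29071/9/676 = -29071*676/9 = -19651996/9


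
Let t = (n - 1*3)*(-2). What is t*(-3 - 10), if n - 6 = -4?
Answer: -26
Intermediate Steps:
n = 2 (n = 6 - 4 = 2)
t = 2 (t = (2 - 1*3)*(-2) = (2 - 3)*(-2) = -1*(-2) = 2)
t*(-3 - 10) = 2*(-3 - 10) = 2*(-13) = -26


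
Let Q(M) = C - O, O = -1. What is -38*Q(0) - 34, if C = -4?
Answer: 80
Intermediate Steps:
Q(M) = -3 (Q(M) = -4 - 1*(-1) = -4 + 1 = -3)
-38*Q(0) - 34 = -38*(-3) - 34 = 114 - 34 = 80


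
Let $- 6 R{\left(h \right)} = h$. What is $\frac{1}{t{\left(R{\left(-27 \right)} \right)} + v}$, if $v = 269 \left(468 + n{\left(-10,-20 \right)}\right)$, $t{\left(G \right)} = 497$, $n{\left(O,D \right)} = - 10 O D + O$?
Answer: $- \frac{1}{414301} \approx -2.4137 \cdot 10^{-6}$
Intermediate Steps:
$n{\left(O,D \right)} = O - 10 D O$ ($n{\left(O,D \right)} = - 10 D O + O = O - 10 D O$)
$R{\left(h \right)} = - \frac{h}{6}$
$v = -414798$ ($v = 269 \left(468 - 10 \left(1 - -200\right)\right) = 269 \left(468 - 10 \left(1 + 200\right)\right) = 269 \left(468 - 2010\right) = 269 \left(-1542\right) = -414798$)
$\frac{1}{t{\left(R{\left(-27 \right)} \right)} + v} = \frac{1}{497 - 414798} = \frac{1}{-414301} = - \frac{1}{414301}$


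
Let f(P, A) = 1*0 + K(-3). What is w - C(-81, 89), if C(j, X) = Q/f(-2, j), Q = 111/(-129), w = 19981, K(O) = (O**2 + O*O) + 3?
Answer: 18042880/903 ≈ 19981.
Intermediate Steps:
K(O) = 3 + 2*O**2 (K(O) = (O**2 + O**2) + 3 = 2*O**2 + 3 = 3 + 2*O**2)
f(P, A) = 21 (f(P, A) = 1*0 + (3 + 2*(-3)**2) = 0 + (3 + 2*9) = 0 + (3 + 18) = 0 + 21 = 21)
Q = -37/43 (Q = 111*(-1/129) = -37/43 ≈ -0.86047)
C(j, X) = -37/903 (C(j, X) = -37/43/21 = -37/43*1/21 = -37/903)
w - C(-81, 89) = 19981 - 1*(-37/903) = 19981 + 37/903 = 18042880/903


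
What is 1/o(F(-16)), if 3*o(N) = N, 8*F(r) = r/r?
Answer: 24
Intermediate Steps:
F(r) = ⅛ (F(r) = (r/r)/8 = (⅛)*1 = ⅛)
o(N) = N/3
1/o(F(-16)) = 1/((⅓)*(⅛)) = 1/(1/24) = 24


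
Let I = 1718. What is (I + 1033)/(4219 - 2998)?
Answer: 917/407 ≈ 2.2531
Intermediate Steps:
(I + 1033)/(4219 - 2998) = (1718 + 1033)/(4219 - 2998) = 2751/1221 = 2751*(1/1221) = 917/407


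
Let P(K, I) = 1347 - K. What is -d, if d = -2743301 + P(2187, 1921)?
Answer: 2744141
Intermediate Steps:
d = -2744141 (d = -2743301 + (1347 - 1*2187) = -2743301 + (1347 - 2187) = -2743301 - 840 = -2744141)
-d = -1*(-2744141) = 2744141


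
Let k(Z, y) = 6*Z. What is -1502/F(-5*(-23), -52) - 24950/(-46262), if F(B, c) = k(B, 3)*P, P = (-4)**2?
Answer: 51490619/127683120 ≈ 0.40327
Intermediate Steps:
P = 16
F(B, c) = 96*B (F(B, c) = (6*B)*16 = 96*B)
-1502/F(-5*(-23), -52) - 24950/(-46262) = -1502/(96*(-5*(-23))) - 24950/(-46262) = -1502/(96*115) - 24950*(-1/46262) = -1502/11040 + 12475/23131 = -1502*1/11040 + 12475/23131 = -751/5520 + 12475/23131 = 51490619/127683120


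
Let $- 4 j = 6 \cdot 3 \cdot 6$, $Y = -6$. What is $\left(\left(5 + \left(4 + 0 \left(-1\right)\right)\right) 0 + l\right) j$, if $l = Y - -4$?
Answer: $54$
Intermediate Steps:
$l = -2$ ($l = -6 - -4 = -6 + 4 = -2$)
$j = -27$ ($j = - \frac{6 \cdot 3 \cdot 6}{4} = - \frac{18 \cdot 6}{4} = \left(- \frac{1}{4}\right) 108 = -27$)
$\left(\left(5 + \left(4 + 0 \left(-1\right)\right)\right) 0 + l\right) j = \left(\left(5 + \left(4 + 0 \left(-1\right)\right)\right) 0 - 2\right) \left(-27\right) = \left(\left(5 + \left(4 + 0\right)\right) 0 - 2\right) \left(-27\right) = \left(\left(5 + 4\right) 0 - 2\right) \left(-27\right) = \left(9 \cdot 0 - 2\right) \left(-27\right) = \left(0 - 2\right) \left(-27\right) = \left(-2\right) \left(-27\right) = 54$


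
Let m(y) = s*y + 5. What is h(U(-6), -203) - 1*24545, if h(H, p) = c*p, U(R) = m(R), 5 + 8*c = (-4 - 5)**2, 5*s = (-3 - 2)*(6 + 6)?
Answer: -52947/2 ≈ -26474.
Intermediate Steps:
s = -12 (s = ((-3 - 2)*(6 + 6))/5 = (-5*12)/5 = (1/5)*(-60) = -12)
m(y) = 5 - 12*y (m(y) = -12*y + 5 = 5 - 12*y)
c = 19/2 (c = -5/8 + (-4 - 5)**2/8 = -5/8 + (1/8)*(-9)**2 = -5/8 + (1/8)*81 = -5/8 + 81/8 = 19/2 ≈ 9.5000)
U(R) = 5 - 12*R
h(H, p) = 19*p/2
h(U(-6), -203) - 1*24545 = (19/2)*(-203) - 1*24545 = -3857/2 - 24545 = -52947/2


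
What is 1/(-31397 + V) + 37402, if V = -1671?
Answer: 1236809335/33068 ≈ 37402.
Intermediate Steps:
1/(-31397 + V) + 37402 = 1/(-31397 - 1671) + 37402 = 1/(-33068) + 37402 = -1/33068 + 37402 = 1236809335/33068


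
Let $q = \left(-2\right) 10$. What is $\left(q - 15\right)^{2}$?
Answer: $1225$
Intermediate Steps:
$q = -20$
$\left(q - 15\right)^{2} = \left(-20 - 15\right)^{2} = \left(-35\right)^{2} = 1225$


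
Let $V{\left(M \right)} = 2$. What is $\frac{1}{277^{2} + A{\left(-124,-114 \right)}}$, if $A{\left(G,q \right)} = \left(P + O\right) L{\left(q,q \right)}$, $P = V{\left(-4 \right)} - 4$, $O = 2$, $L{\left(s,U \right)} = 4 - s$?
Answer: $\frac{1}{76729} \approx 1.3033 \cdot 10^{-5}$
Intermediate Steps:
$P = -2$ ($P = 2 - 4 = -2$)
$A{\left(G,q \right)} = 0$ ($A{\left(G,q \right)} = \left(-2 + 2\right) \left(4 - q\right) = 0 \left(4 - q\right) = 0$)
$\frac{1}{277^{2} + A{\left(-124,-114 \right)}} = \frac{1}{277^{2} + 0} = \frac{1}{76729 + 0} = \frac{1}{76729}$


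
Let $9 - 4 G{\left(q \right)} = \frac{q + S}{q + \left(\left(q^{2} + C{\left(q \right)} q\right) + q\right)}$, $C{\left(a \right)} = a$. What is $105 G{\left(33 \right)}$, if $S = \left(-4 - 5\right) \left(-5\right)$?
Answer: $\frac{352065}{1496} \approx 235.34$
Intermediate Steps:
$S = 45$ ($S = \left(-9\right) \left(-5\right) = 45$)
$G{\left(q \right)} = \frac{9}{4} - \frac{45 + q}{4 \left(2 q + 2 q^{2}\right)}$ ($G{\left(q \right)} = \frac{9}{4} - \frac{\left(q + 45\right) \frac{1}{q + \left(\left(q^{2} + q q\right) + q\right)}}{4} = \frac{9}{4} - \frac{\left(45 + q\right) \frac{1}{q + \left(\left(q^{2} + q^{2}\right) + q\right)}}{4} = \frac{9}{4} - \frac{\left(45 + q\right) \frac{1}{q + \left(2 q^{2} + q\right)}}{4} = \frac{9}{4} - \frac{\left(45 + q\right) \frac{1}{q + \left(q + 2 q^{2}\right)}}{4} = \frac{9}{4} - \frac{\left(45 + q\right) \frac{1}{2 q + 2 q^{2}}}{4} = \frac{9}{4} - \frac{\frac{1}{2 q + 2 q^{2}} \left(45 + q\right)}{4} = \frac{9}{4} - \frac{45 + q}{4 \left(2 q + 2 q^{2}\right)}$)
$105 G{\left(33 \right)} = 105 \frac{-45 + 17 \cdot 33 + 18 \cdot 33^{2}}{8 \cdot 33 \left(1 + 33\right)} = 105 \cdot \frac{1}{8} \cdot \frac{1}{33} \cdot \frac{1}{34} \left(-45 + 561 + 18 \cdot 1089\right) = 105 \cdot \frac{1}{8} \cdot \frac{1}{33} \cdot \frac{1}{34} \left(-45 + 561 + 19602\right) = 105 \cdot \frac{1}{8} \cdot \frac{1}{33} \cdot \frac{1}{34} \cdot 20118 = 105 \cdot \frac{3353}{1496} = \frac{352065}{1496}$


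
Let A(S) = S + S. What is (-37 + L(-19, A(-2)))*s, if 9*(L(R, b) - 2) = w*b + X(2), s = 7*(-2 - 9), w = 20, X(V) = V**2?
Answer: 30107/9 ≈ 3345.2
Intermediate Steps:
A(S) = 2*S
s = -77 (s = 7*(-11) = -77)
L(R, b) = 22/9 + 20*b/9 (L(R, b) = 2 + (20*b + 2**2)/9 = 2 + (20*b + 4)/9 = 2 + (4 + 20*b)/9 = 2 + (4/9 + 20*b/9) = 22/9 + 20*b/9)
(-37 + L(-19, A(-2)))*s = (-37 + (22/9 + 20*(2*(-2))/9))*(-77) = (-37 + (22/9 + (20/9)*(-4)))*(-77) = (-37 + (22/9 - 80/9))*(-77) = (-37 - 58/9)*(-77) = -391/9*(-77) = 30107/9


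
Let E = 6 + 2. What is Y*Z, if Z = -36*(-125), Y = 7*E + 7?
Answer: 283500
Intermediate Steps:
E = 8
Y = 63 (Y = 7*8 + 7 = 56 + 7 = 63)
Z = 4500
Y*Z = 63*4500 = 283500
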